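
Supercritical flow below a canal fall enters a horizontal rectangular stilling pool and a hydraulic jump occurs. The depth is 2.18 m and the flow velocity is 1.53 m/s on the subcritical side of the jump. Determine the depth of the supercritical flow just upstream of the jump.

y₁ = 0.403 m

Fr₂ = V₂/√(g·y₂) = 1.53/√(9.81×2.18) = 0.331.
From the momentum equation (using Fr₂), y₁/y₂ = ½[√(1 + 8Fr₂²) − 1] = ½[√1.876 − 1] = 0.185.
y₁ = 0.185 × 2.18 = 0.403 m.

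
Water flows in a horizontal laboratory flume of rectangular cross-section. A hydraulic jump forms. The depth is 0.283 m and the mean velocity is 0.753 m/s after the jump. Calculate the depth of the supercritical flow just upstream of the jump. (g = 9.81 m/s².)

y₁ = 0.0881 m

Fr₂ = V₂/√(g·y₂) = 0.753/√(9.81×0.283) = 0.452.
Applying the sequent-depth relation in reverse, y₁/y₂ = ½[√(1 + 8Fr₂²) − 1] = ½[√2.634 − 1] = 0.311.
y₁ = 0.311 × 0.283 = 0.0881 m.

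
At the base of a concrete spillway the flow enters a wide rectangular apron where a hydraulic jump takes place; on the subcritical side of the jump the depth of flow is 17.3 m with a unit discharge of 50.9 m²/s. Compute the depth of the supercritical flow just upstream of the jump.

y₁ = 1.61 m

V₂ = q/y₂ = 50.9/17.3 = 2.94 m/s; Fr₂ = V₂/√(g·y₂) = 0.226.
Applying the sequent-depth relation in reverse, y₁/y₂ = ½[√(1 + 8Fr₂²) − 1] = ½[√1.408 − 1] = 0.0933.
y₁ = 0.0933 × 17.3 = 1.61 m.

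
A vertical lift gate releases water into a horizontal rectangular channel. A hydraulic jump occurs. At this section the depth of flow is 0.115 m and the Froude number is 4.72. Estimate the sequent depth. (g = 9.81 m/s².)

Fr₁ = 4.72 (given).
Conjugate-depth relation: y₂/y₁ = ½[√(1 + 8Fr₁²) − 1] = ½[√179.2 − 1] = 6.19.
y₂ = 6.19 × 0.115 = 0.712 m.

y₂ = 0.712 m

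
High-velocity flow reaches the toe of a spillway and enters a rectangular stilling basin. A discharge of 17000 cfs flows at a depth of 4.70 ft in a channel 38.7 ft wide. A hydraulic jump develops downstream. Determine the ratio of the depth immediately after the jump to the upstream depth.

y₂/y₁ = 10.3

q = Q/b = 17000/38.7 = 439 ft²/s; V₁ = q/y₁ = 93.5 ft/s. Fr₁ = V₁/√(g·y₁) = 7.60.
From the momentum equation for a rectangular channel, y₂/y₁ = ½[√(1 + 8Fr₁²) − 1] = ½[√462.8 − 1] = 10.3.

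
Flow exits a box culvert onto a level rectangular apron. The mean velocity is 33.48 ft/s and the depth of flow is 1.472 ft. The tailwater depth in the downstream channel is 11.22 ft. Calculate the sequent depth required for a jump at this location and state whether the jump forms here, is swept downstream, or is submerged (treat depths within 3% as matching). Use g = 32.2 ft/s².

y₂ = 9.414 ft; the jump is submerged

Fr₁ = V₁/√(g·y₁) = 33.48/√(32.2×1.472) = 4.863.
Sequent-depth ratio: y₂/y₁ = ½[√(1 + 8Fr₁²) − 1] = ½[√190.19 − 1] = 6.395.
y₂ = 6.395 × 1.472 = 9.414 ft.
Tailwater y_tw = 11.22 ft: y_tw > y₂, so the jump is submerged.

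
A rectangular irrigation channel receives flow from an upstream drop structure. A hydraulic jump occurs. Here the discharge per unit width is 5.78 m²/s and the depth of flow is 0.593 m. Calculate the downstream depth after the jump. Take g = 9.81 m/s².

V₁ = q/y₁ = 5.78/0.593 = 9.75 m/s. Fr₁ = V₁/√(g·y₁) = 9.75/√(9.81×0.593) = 4.04.
Bélanger equation: y₂/y₁ = ½[√(1 + 8Fr₁²) − 1] = ½[√131.7 − 1] = 5.24.
y₂ = 5.24 × 0.593 = 3.11 m.

y₂ = 3.11 m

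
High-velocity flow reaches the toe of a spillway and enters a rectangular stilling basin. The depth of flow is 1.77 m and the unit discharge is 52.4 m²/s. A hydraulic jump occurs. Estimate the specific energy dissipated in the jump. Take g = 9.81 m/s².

V₁ = q/y₁ = 52.4/1.77 = 29.6 m/s. Fr₁ = V₁/√(g·y₁) = 29.6/√(9.81×1.77) = 7.10.
By Bélanger, y₂/y₁ = ½[√(1 + 8Fr₁²) − 1] = ½[√404.8 − 1] = 9.56.
y₂ = 9.56 × 1.77 = 16.9 m.
V₂ = q/y₂ = 52.4/16.9 = 3.10 m/s. E₁ = y₁ + V₁²/2g = 46.4 m; E₂ = y₂ + V₂²/2g = 17.4 m. ΔE = E₁ − E₂ = 29.0 m.

ΔE = 29.0 m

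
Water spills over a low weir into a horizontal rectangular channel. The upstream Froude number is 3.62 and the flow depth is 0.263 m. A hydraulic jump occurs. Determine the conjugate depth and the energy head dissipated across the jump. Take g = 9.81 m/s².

y₂ = 1.22 m; ΔE = 0.685 m

Fr₁ = 3.62 (given).
By Bélanger, y₂/y₁ = ½[√(1 + 8Fr₁²) − 1] = ½[√105.8 − 1] = 4.64.
y₂ = 4.64 × 0.263 = 1.22 m.
Head loss: ΔE = (y₂ − y₁)³/(4y₁y₂) = (1.22 − 0.263)³/(4×0.263×1.22) = 0.880/1.28 = 0.685 m.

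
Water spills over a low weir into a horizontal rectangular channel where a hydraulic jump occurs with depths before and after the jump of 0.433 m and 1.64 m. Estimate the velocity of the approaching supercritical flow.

V₁ = 6.21 m/s

For a rectangular channel the momentum equation gives q² = ½·g·y₁·y₂·(y₁ + y₂) = ½×9.81×0.433×1.64×2.07 = 7.22.
q = √7.22 = 2.69 m²/s.
V₁ = q/y₁ = 2.69/0.433 = 6.21 m/s.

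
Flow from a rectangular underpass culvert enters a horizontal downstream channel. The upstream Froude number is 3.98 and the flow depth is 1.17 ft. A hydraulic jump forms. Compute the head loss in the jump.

Fr₁ = 3.98 (given).
Conjugate-depth relation: y₂/y₁ = ½[√(1 + 8Fr₁²) − 1] = ½[√127.7 − 1] = 5.15.
y₂ = 5.15 × 1.17 = 6.03 ft.
V₁ = Fr₁·√(g·y₁) = 3.98×√(32.2×1.17) = 24.4 ft/s; q = V₁·y₁ = 28.6 ft²/s. V₂ = q/y₂ = 28.6/6.03 = 4.74 ft/s. E₁ = y₁ + V₁²/2g = 10.4 ft; E₂ = y₂ + V₂²/2g = 6.38 ft. ΔE = E₁ − E₂ = 4.06 ft.

ΔE = 4.06 ft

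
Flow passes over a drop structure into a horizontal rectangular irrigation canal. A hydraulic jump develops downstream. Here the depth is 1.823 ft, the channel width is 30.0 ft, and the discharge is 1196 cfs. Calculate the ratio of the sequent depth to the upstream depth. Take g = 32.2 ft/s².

q = Q/b = 1196/30.0 = 39.87 ft²/s; V₁ = q/y₁ = 21.87 ft/s. Fr₁ = V₁/√(g·y₁) = 2.854.
Sequent-depth ratio: y₂/y₁ = ½[√(1 + 8Fr₁²) − 1] = ½[√66.177 − 1] = 3.567.

y₂/y₁ = 3.567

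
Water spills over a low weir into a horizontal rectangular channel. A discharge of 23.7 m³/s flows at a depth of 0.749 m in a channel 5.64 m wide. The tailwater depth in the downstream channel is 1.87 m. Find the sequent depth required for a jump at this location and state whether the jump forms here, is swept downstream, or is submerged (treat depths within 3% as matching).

q = Q/b = 23.7/5.64 = 4.20 m²/s; V₁ = q/y₁ = 5.61 m/s. Fr₁ = V₁/√(g·y₁) = 2.07.
From the momentum equation for a rectangular channel, y₂/y₁ = ½[√(1 + 8Fr₁²) − 1] = ½[√35.27 − 1] = 2.47.
y₂ = 2.47 × 0.749 = 1.85 m.
Tailwater y_tw = 1.87 m: y_tw ≈ y₂, so the jump forms here.

y₂ = 1.85 m; the jump forms here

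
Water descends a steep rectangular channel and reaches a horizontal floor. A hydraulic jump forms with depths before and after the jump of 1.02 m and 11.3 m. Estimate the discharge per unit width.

For a rectangular channel the momentum equation gives q² = ½·g·y₁·y₂·(y₁ + y₂) = ½×9.81×1.02×11.3×12.3 = 697.
q = √697 = 26.4 m²/s.

q = 26.4 m²/s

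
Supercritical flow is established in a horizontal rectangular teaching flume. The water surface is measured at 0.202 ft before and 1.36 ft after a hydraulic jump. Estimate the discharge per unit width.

q = 2.63 ft²/s

For a rectangular channel the momentum equation gives q² = ½·g·y₁·y₂·(y₁ + y₂) = ½×32.2×0.202×1.36×1.56 = 6.91.
q = √6.91 = 2.63 ft²/s.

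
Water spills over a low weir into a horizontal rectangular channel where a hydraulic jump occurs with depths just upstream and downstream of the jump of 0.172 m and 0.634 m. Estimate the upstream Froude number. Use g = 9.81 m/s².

Fr₁ = 2.94

For a rectangular channel the momentum equation gives q² = ½·g·y₁·y₂·(y₁ + y₂) = ½×9.81×0.172×0.634×0.806 = 0.431.
q = √0.431 = 0.657 m²/s.
V₁ = q/y₁ = 3.82 m/s; Fr₁ = V₁/√(g·y₁) = 2.94.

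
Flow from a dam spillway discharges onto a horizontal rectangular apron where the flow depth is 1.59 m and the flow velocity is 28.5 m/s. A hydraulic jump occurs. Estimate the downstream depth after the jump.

Fr₁ = V₁/√(g·y₁) = 28.5/√(9.81×1.59) = 7.22.
Bélanger equation: y₂/y₁ = ½[√(1 + 8Fr₁²) − 1] = ½[√417.6 − 1] = 9.72.
y₂ = 9.72 × 1.59 = 15.5 m.

y₂ = 15.5 m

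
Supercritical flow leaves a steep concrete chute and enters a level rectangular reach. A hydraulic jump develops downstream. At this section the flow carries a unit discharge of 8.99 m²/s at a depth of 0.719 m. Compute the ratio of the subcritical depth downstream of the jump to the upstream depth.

y₂/y₁ = 6.18

V₁ = q/y₁ = 8.99/0.719 = 12.5 m/s. Fr₁ = V₁/√(g·y₁) = 12.5/√(9.81×0.719) = 4.71.
Sequent-depth ratio: y₂/y₁ = ½[√(1 + 8Fr₁²) − 1] = ½[√178.3 − 1] = 6.18.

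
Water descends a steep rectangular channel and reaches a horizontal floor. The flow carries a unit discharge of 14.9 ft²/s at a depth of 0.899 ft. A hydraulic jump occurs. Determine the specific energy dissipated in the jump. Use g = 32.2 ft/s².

ΔE = 1.39 ft

V₁ = q/y₁ = 14.9/0.899 = 16.6 ft/s. Fr₁ = V₁/√(g·y₁) = 16.6/√(32.2×0.899) = 3.08.
By Bélanger, y₂/y₁ = ½[√(1 + 8Fr₁²) − 1] = ½[√76.91 − 1] = 3.89.
y₂ = 3.89 × 0.899 = 3.49 ft.
V₂ = q/y₂ = 14.9/3.49 = 4.27 ft/s. E₁ = y₁ + V₁²/2g = 5.16 ft; E₂ = y₂ + V₂²/2g = 3.78 ft. ΔE = E₁ − E₂ = 1.39 ft.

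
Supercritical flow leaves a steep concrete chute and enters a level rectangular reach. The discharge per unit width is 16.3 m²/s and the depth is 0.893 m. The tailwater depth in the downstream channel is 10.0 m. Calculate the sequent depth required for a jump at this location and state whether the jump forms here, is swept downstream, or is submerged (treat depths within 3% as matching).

y₂ = 7.35 m; the jump is submerged

V₁ = q/y₁ = 16.3/0.893 = 18.3 m/s. Fr₁ = V₁/√(g·y₁) = 18.3/√(9.81×0.893) = 6.17.
Bélanger equation: y₂/y₁ = ½[√(1 + 8Fr₁²) − 1] = ½[√305.3 − 1] = 8.24.
y₂ = 8.24 × 0.893 = 7.35 m.
Tailwater y_tw = 10.0 m: y_tw > y₂, so the jump is submerged.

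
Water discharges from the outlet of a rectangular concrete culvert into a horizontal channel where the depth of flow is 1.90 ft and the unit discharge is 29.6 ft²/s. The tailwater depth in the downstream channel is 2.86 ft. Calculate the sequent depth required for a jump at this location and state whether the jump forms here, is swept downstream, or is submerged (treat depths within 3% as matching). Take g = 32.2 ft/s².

V₁ = q/y₁ = 29.6/1.90 = 15.6 ft/s. Fr₁ = V₁/√(g·y₁) = 15.6/√(32.2×1.90) = 1.99.
Conjugate-depth relation: y₂/y₁ = ½[√(1 + 8Fr₁²) − 1] = ½[√32.74 − 1] = 2.36.
y₂ = 2.36 × 1.90 = 4.49 ft.
Tailwater y_tw = 2.86 ft: y_tw < y₂, so the jump is swept downstream.

y₂ = 4.49 ft; the jump is swept downstream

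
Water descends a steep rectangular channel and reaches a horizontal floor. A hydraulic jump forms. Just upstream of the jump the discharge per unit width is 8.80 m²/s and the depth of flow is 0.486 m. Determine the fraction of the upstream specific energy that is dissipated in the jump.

ΔE/E₁ = 0.675 (67.5%)

V₁ = q/y₁ = 8.80/0.486 = 18.1 m/s. Fr₁ = V₁/√(g·y₁) = 18.1/√(9.81×0.486) = 8.29.
From the momentum equation for a rectangular channel, y₂/y₁ = ½[√(1 + 8Fr₁²) − 1] = ½[√551.1 − 1] = 11.2.
y₂ = 11.2 × 0.486 = 5.46 m.
E₁ = y₁ + V₁²/2g = 17.2 m. ΔE = (y₂ − y₁)³/(4y₁y₂) = 11.6 m. ΔE/E₁ = 11.6/17.2 = 0.675.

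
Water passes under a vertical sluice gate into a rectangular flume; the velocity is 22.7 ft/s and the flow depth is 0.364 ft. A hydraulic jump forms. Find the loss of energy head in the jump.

ΔE = 5.03 ft

Fr₁ = V₁/√(g·y₁) = 22.7/√(32.2×0.364) = 6.63.
Bélanger equation: y₂/y₁ = ½[√(1 + 8Fr₁²) − 1] = ½[√352.7 − 1] = 8.89.
y₂ = 8.89 × 0.364 = 3.24 ft.
Head loss: ΔE = (y₂ − y₁)³/(4y₁y₂) = (3.24 − 0.364)³/(4×0.364×3.24) = 23.7/4.71 = 5.03 ft.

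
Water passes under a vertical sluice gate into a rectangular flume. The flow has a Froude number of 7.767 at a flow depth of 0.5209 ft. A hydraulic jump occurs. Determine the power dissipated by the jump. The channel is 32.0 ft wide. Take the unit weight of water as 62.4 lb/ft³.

Fr₁ = 7.767 (given).
From the momentum equation for a rectangular channel, y₂/y₁ = ½[√(1 + 8Fr₁²) − 1] = ½[√483.61 − 1] = 10.50.
y₂ = 10.50 × 0.5209 = 5.467 ft.
V₁ = Fr₁·√(g·y₁) = 7.767×√(32.2×0.5209) = 31.81 ft/s; q = V₁·y₁ = 16.57 ft²/s. V₂ = q/y₂ = 16.57/5.467 = 3.031 ft/s. E₁ = y₁ + V₁²/2g = 16.23 ft; E₂ = y₂ + V₂²/2g = 5.610 ft. ΔE = E₁ − E₂ = 10.62 ft.
Q = q·b = 16.57 × 32.0 = 530.2 cfs. P = γ·Q·ΔE/550 = 62.4 × 530.2 × 10.62 / 550 = 639.1 hp.

P = 639.1 hp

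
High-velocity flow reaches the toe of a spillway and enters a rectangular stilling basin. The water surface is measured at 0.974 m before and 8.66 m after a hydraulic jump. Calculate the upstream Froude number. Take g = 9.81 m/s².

For a rectangular channel the momentum equation gives q² = ½·g·y₁·y₂·(y₁ + y₂) = ½×9.81×0.974×8.66×9.63 = 399.
q = √399 = 20.0 m²/s.
V₁ = q/y₁ = 20.5 m/s; Fr₁ = V₁/√(g·y₁) = 6.63.

Fr₁ = 6.63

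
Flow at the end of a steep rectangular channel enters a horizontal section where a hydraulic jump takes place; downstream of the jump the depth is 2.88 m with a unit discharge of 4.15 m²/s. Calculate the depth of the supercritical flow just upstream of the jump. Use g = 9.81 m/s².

y₁ = 0.375 m

V₂ = q/y₂ = 4.15/2.88 = 1.44 m/s; Fr₂ = V₂/√(g·y₂) = 0.271.
Since the conjugate-depth ratio holds either way, y₁/y₂ = ½[√(1 + 8Fr₂²) − 1] = ½[√1.588 − 1] = 0.130.
y₁ = 0.130 × 2.88 = 0.375 m.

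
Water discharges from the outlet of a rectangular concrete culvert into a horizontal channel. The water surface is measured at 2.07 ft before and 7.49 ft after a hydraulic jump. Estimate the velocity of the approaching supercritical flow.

V₁ = 23.6 ft/s

For a rectangular channel the momentum equation gives q² = ½·g·y₁·y₂·(y₁ + y₂) = ½×32.2×2.07×7.49×9.56 = 2386.
q = √2386 = 48.9 ft²/s.
V₁ = q/y₁ = 48.9/2.07 = 23.6 ft/s.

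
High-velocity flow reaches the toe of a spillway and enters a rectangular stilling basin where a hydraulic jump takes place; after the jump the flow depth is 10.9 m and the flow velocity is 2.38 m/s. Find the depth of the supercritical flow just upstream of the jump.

Fr₂ = V₂/√(g·y₂) = 2.38/√(9.81×10.9) = 0.230.
From the momentum equation (using Fr₂), y₁/y₂ = ½[√(1 + 8Fr₂²) − 1] = ½[√1.424 − 1] = 0.0966.
y₁ = 0.0966 × 10.9 = 1.05 m.

y₁ = 1.05 m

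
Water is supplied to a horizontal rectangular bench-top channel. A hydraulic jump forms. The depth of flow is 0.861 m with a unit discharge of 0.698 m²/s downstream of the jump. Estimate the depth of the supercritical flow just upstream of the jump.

y₁ = 0.118 m

V₂ = q/y₂ = 0.698/0.861 = 0.811 m/s; Fr₂ = V₂/√(g·y₂) = 0.279.
Applying the sequent-depth relation in reverse, y₁/y₂ = ½[√(1 + 8Fr₂²) − 1] = ½[√1.622 − 1] = 0.137.
y₁ = 0.137 × 0.861 = 0.118 m.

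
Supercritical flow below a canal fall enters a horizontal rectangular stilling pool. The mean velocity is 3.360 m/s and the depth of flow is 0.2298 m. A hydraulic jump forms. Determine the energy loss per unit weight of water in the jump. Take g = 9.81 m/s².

Fr₁ = V₁/√(g·y₁) = 3.360/√(9.81×0.2298) = 2.238.
By Bélanger, y₂/y₁ = ½[√(1 + 8Fr₁²) − 1] = ½[√41.064 − 1] = 2.704.
y₂ = 2.704 × 0.2298 = 0.6214 m.
Head loss: ΔE = (y₂ − y₁)³/(4y₁y₂) = (0.6214 − 0.2298)³/(4×0.2298×0.6214) = 0.06005/0.5712 = 0.1051 m.

ΔE = 0.1051 m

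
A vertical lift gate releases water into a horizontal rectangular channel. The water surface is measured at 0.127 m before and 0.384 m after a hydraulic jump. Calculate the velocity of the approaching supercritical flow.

For a rectangular channel the momentum equation gives q² = ½·g·y₁·y₂·(y₁ + y₂) = ½×9.81×0.127×0.384×0.511 = 0.122.
q = √0.122 = 0.350 m²/s.
V₁ = q/y₁ = 0.350/0.127 = 2.75 m/s.

V₁ = 2.75 m/s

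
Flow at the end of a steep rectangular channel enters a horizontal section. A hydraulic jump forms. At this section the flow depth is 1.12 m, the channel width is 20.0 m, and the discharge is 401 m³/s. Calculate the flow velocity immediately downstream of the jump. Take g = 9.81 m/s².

q = Q/b = 401/20.0 = 20.1 m²/s; V₁ = q/y₁ = 17.9 m/s. Fr₁ = V₁/√(g·y₁) = 5.40.
Conjugate-depth relation: y₂/y₁ = ½[√(1 + 8Fr₁²) − 1] = ½[√234.3 − 1] = 7.15.
y₂ = 7.15 × 1.12 = 8.01 m.
V₂ = q/y₂ = 20.1/8.01 = 2.50 m/s.

V₂ = 2.50 m/s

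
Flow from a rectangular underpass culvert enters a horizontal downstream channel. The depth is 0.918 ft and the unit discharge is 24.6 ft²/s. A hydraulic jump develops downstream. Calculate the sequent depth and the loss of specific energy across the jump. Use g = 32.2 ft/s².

V₁ = q/y₁ = 24.6/0.918 = 26.8 ft/s. Fr₁ = V₁/√(g·y₁) = 26.8/√(32.2×0.918) = 4.93.
Sequent-depth ratio: y₂/y₁ = ½[√(1 + 8Fr₁²) − 1] = ½[√195.3 − 1] = 6.49.
y₂ = 6.49 × 0.918 = 5.96 ft.
Head loss: ΔE = (y₂ − y₁)³/(4y₁y₂) = (5.96 − 0.918)³/(4×0.918×5.96) = 128/21.9 = 5.85 ft.

y₂ = 5.96 ft; ΔE = 5.85 ft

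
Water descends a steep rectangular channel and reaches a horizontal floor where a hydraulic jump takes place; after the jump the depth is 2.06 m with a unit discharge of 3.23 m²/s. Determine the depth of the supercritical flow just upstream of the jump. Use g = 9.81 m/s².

V₂ = q/y₂ = 3.23/2.06 = 1.57 m/s; Fr₂ = V₂/√(g·y₂) = 0.349.
The Bélanger relation is symmetric: y₁/y₂ = ½[√(1 + 8Fr₂²) − 1] = ½[√1.973 − 1] = 0.202.
y₁ = 0.202 × 2.06 = 0.417 m.

y₁ = 0.417 m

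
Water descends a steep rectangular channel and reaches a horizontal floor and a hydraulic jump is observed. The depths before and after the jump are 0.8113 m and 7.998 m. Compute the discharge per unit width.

For a rectangular channel the momentum equation gives q² = ½·g·y₁·y₂·(y₁ + y₂) = ½×9.81×0.8113×7.998×8.809 = 280.4.
q = √280.4 = 16.74 m²/s.

q = 16.74 m²/s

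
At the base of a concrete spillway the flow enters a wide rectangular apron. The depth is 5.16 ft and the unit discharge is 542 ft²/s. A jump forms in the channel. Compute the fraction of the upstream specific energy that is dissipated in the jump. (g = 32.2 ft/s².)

V₁ = q/y₁ = 542/5.16 = 105 ft/s. Fr₁ = V₁/√(g·y₁) = 105/√(32.2×5.16) = 8.15.
Sequent-depth ratio: y₂/y₁ = ½[√(1 + 8Fr₁²) − 1] = ½[√532.2 − 1] = 11.0.
y₂ = 11.0 × 5.16 = 56.9 ft.
E₁ = y₁ + V₁²/2g = 176 ft. ΔE = (y₂ − y₁)³/(4y₁y₂) = 118 ft. ΔE/E₁ = 118/176 = 0.669.

ΔE/E₁ = 0.669 (66.9%)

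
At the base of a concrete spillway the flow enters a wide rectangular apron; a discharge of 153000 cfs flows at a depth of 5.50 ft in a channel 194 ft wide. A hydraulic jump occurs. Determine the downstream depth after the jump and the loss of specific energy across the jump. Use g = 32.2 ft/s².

q = Q/b = 153000/194 = 789 ft²/s; V₁ = q/y₁ = 143 ft/s. Fr₁ = V₁/√(g·y₁) = 10.8.
Sequent-depth ratio: y₂/y₁ = ½[√(1 + 8Fr₁²) − 1] = ½[√929.8 − 1] = 14.7.
y₂ = 14.7 × 5.50 = 81.1 ft.
V₂ = q/y₂ = 789/81.1 = 9.72 ft/s. E₁ = y₁ + V₁²/2g = 325 ft; E₂ = y₂ + V₂²/2g = 82.6 ft. ΔE = E₁ − E₂ = 242 ft.

y₂ = 81.1 ft; ΔE = 242 ft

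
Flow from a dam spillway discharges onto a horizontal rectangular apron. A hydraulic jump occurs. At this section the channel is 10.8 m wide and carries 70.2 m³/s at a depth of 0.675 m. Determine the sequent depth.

q = Q/b = 70.2/10.8 = 6.50 m²/s; V₁ = q/y₁ = 9.63 m/s. Fr₁ = V₁/√(g·y₁) = 3.74.
Bélanger equation: y₂/y₁ = ½[√(1 + 8Fr₁²) − 1] = ½[√113.0 − 1] = 4.82.
y₂ = 4.82 × 0.675 = 3.25 m.

y₂ = 3.25 m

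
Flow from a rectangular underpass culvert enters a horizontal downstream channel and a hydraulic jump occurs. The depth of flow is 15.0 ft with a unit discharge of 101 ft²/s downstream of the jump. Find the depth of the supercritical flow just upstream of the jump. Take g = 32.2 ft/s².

V₂ = q/y₂ = 101/15.0 = 6.73 ft/s; Fr₂ = V₂/√(g·y₂) = 0.306.
Since the conjugate-depth ratio holds either way, y₁/y₂ = ½[√(1 + 8Fr₂²) − 1] = ½[√1.751 − 1] = 0.162.
y₁ = 0.162 × 15.0 = 2.42 ft.

y₁ = 2.42 ft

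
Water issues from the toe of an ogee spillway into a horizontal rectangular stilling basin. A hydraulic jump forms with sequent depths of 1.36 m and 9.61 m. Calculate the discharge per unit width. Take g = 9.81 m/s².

For a rectangular channel the momentum equation gives q² = ½·g·y₁·y₂·(y₁ + y₂) = ½×9.81×1.36×9.61×11.0 = 703.
q = √703 = 26.5 m²/s.

q = 26.5 m²/s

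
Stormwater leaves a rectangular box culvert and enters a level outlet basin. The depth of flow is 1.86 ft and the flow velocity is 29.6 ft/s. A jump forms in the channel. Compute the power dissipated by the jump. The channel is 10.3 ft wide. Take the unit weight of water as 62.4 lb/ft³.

P = 369 hp

Fr₁ = V₁/√(g·y₁) = 29.6/√(32.2×1.86) = 3.82.
Sequent-depth ratio: y₂/y₁ = ½[√(1 + 8Fr₁²) − 1] = ½[√118.0 − 1] = 4.93.
y₂ = 4.93 × 1.86 = 9.17 ft.
Head loss: ΔE = (y₂ − y₁)³/(4y₁y₂) = (9.17 − 1.86)³/(4×1.86×9.17) = 391/68.3 = 5.73 ft.
q = V₁·y₁ = 29.6 × 1.86 = 55.1 ft²/s. Q = q·b = 55.1 × 10.3 = 567 cfs. P = γ·Q·ΔE/550 = 62.4 × 567 × 5.73 / 550 = 369 hp.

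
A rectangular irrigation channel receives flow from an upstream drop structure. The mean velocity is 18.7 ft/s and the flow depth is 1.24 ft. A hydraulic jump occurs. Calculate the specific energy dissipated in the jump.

ΔE = 1.67 ft

Fr₁ = V₁/√(g·y₁) = 18.7/√(32.2×1.24) = 2.96.
Conjugate-depth relation: y₂/y₁ = ½[√(1 + 8Fr₁²) − 1] = ½[√71.06 − 1] = 3.71.
y₂ = 3.71 × 1.24 = 4.61 ft.
Head loss: ΔE = (y₂ − y₁)³/(4y₁y₂) = (4.61 − 1.24)³/(4×1.24×4.61) = 38.2/22.8 = 1.67 ft.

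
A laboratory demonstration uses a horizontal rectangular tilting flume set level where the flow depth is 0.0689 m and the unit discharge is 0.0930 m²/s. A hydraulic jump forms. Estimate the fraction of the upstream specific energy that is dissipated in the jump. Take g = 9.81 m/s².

ΔE/E₁ = 0.0381 (3.81%)

V₁ = q/y₁ = 0.0930/0.0689 = 1.35 m/s. Fr₁ = V₁/√(g·y₁) = 1.35/√(9.81×0.0689) = 1.64.
Conjugate-depth relation: y₂/y₁ = ½[√(1 + 8Fr₁²) − 1] = ½[√22.56 − 1] = 1.88.
y₂ = 1.88 × 0.0689 = 0.129 m.
E₁ = y₁ + V₁²/2g = 0.162 m. ΔE = (y₂ − y₁)³/(4y₁y₂) = 0.00616 m. ΔE/E₁ = 0.00616/0.162 = 0.0381.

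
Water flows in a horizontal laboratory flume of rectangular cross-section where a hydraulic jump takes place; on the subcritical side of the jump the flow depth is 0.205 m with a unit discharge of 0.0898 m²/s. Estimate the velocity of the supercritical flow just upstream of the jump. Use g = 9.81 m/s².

V₁ = 2.67 m/s

V₂ = q/y₂ = 0.0898/0.205 = 0.438 m/s; Fr₂ = V₂/√(g·y₂) = 0.309.
The Bélanger relation is symmetric: y₁/y₂ = ½[√(1 + 8Fr₂²) − 1] = ½[√1.763 − 1] = 0.164.
y₁ = 0.164 × 0.205 = 0.0336 m.
V₁ = q/y₁ = 0.0898/0.0336 = 2.67 m/s.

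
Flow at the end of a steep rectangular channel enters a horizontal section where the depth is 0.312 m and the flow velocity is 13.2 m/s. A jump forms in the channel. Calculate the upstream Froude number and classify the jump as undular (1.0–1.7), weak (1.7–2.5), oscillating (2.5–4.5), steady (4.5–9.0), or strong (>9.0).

Fr₁ = V₁/√(g·y₁) = 13.2/√(9.81×0.312) = 7.55.
Fr₁ = 7.55 lies in the steady range.

Fr₁ = 7.55; steady jump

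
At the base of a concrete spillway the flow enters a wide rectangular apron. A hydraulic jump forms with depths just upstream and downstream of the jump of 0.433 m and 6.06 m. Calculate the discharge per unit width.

q = 9.14 m²/s

For a rectangular channel the momentum equation gives q² = ½·g·y₁·y₂·(y₁ + y₂) = ½×9.81×0.433×6.06×6.49 = 83.6.
q = √83.6 = 9.14 m²/s.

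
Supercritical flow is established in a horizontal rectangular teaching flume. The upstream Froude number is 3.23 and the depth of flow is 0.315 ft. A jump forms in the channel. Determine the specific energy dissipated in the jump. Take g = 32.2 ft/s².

Fr₁ = 3.23 (given).
Sequent-depth ratio: y₂/y₁ = ½[√(1 + 8Fr₁²) − 1] = ½[√84.46 − 1] = 4.10.
y₂ = 4.10 × 0.315 = 1.29 ft.
Head loss: ΔE = (y₂ − y₁)³/(4y₁y₂) = (1.29 − 0.315)³/(4×0.315×1.29) = 0.927/1.63 = 0.570 ft.

ΔE = 0.570 ft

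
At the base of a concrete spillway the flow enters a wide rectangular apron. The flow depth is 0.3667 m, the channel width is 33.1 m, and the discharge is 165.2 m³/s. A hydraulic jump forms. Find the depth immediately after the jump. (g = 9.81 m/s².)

y₂ = 3.543 m

q = Q/b = 165.2/33.1 = 4.991 m²/s; V₁ = q/y₁ = 13.61 m/s. Fr₁ = V₁/√(g·y₁) = 7.176.
By Bélanger, y₂/y₁ = ½[√(1 + 8Fr₁²) − 1] = ½[√412.96 − 1] = 9.661.
y₂ = 9.661 × 0.3667 = 3.543 m.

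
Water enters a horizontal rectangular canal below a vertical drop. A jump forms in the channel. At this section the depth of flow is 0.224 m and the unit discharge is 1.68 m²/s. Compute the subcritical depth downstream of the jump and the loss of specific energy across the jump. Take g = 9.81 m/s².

V₁ = q/y₁ = 1.68/0.224 = 7.50 m/s. Fr₁ = V₁/√(g·y₁) = 7.50/√(9.81×0.224) = 5.06.
Sequent-depth ratio: y₂/y₁ = ½[√(1 + 8Fr₁²) − 1] = ½[√205.8 − 1] = 6.67.
y₂ = 6.67 × 0.224 = 1.49 m.
V₂ = q/y₂ = 1.68/1.49 = 1.12 m/s. E₁ = y₁ + V₁²/2g = 3.09 m; E₂ = y₂ + V₂²/2g = 1.56 m. ΔE = E₁ − E₂ = 1.53 m.

y₂ = 1.49 m; ΔE = 1.53 m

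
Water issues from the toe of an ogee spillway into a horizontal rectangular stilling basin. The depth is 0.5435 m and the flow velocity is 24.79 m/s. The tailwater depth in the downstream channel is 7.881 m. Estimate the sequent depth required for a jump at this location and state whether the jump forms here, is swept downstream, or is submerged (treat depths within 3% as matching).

y₂ = 7.985 m; the jump forms here

Fr₁ = V₁/√(g·y₁) = 24.79/√(9.81×0.5435) = 10.74.
Sequent-depth ratio: y₂/y₁ = ½[√(1 + 8Fr₁²) − 1] = ½[√923.09 − 1] = 14.69.
y₂ = 14.69 × 0.5435 = 7.985 m.
Tailwater y_tw = 7.881 m: y_tw ≈ y₂, so the jump forms here.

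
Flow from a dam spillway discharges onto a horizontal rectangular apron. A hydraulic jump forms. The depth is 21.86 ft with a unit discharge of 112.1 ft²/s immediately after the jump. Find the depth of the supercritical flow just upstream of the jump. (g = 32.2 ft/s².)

V₂ = q/y₂ = 112.1/21.86 = 5.128 ft/s; Fr₂ = V₂/√(g·y₂) = 0.1933.
From the momentum equation (using Fr₂), y₁/y₂ = ½[√(1 + 8Fr₂²) − 1] = ½[√1.2989 − 1] = 0.06984.
y₁ = 0.06984 × 21.86 = 1.527 ft.

y₁ = 1.527 ft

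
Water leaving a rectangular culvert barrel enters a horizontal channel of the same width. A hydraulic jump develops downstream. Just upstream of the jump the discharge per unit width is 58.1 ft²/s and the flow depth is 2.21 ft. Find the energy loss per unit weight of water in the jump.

ΔE = 3.55 ft

V₁ = q/y₁ = 58.1/2.21 = 26.3 ft/s. Fr₁ = V₁/√(g·y₁) = 26.3/√(32.2×2.21) = 3.12.
From the momentum equation for a rectangular channel, y₂/y₁ = ½[√(1 + 8Fr₁²) − 1] = ½[√78.70 − 1] = 3.94.
y₂ = 3.94 × 2.21 = 8.70 ft.
Head loss: ΔE = (y₂ − y₁)³/(4y₁y₂) = (8.70 − 2.21)³/(4×2.21×8.70) = 273/76.9 = 3.55 ft.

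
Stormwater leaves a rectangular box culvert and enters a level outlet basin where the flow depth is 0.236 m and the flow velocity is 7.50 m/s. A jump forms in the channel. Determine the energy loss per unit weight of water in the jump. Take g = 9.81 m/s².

ΔE = 1.50 m

Fr₁ = V₁/√(g·y₁) = 7.50/√(9.81×0.236) = 4.93.
From the momentum equation for a rectangular channel, y₂/y₁ = ½[√(1 + 8Fr₁²) − 1] = ½[√195.4 − 1] = 6.49.
y₂ = 6.49 × 0.236 = 1.53 m.
Head loss: ΔE = (y₂ − y₁)³/(4y₁y₂) = (1.53 − 0.236)³/(4×0.236×1.53) = 2.17/1.45 = 1.50 m.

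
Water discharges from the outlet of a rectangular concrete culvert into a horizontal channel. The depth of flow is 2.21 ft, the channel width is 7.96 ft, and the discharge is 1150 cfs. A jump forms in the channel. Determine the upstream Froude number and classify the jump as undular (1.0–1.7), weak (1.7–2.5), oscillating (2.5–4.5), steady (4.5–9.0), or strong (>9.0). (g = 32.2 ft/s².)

Fr₁ = 7.75; steady jump

q = Q/b = 1150/7.96 = 144 ft²/s; V₁ = q/y₁ = 65.4 ft/s. Fr₁ = V₁/√(g·y₁) = 7.75.
Fr₁ = 7.75 lies in the steady range.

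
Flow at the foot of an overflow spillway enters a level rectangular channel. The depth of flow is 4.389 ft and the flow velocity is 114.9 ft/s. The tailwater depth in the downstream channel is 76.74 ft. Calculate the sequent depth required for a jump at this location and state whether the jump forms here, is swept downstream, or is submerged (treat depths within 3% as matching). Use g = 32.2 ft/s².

Fr₁ = V₁/√(g·y₁) = 114.9/√(32.2×4.389) = 9.665.
Sequent-depth ratio: y₂/y₁ = ½[√(1 + 8Fr₁²) − 1] = ½[√748.32 − 1] = 13.18.
y₂ = 13.18 × 4.389 = 57.84 ft.
Tailwater y_tw = 76.74 ft: y_tw > y₂, so the jump is submerged.

y₂ = 57.84 ft; the jump is submerged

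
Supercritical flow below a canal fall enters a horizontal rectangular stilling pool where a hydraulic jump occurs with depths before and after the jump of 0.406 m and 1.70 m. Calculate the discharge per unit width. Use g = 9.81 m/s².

For a rectangular channel the momentum equation gives q² = ½·g·y₁·y₂·(y₁ + y₂) = ½×9.81×0.406×1.70×2.11 = 7.13.
q = √7.13 = 2.67 m²/s.

q = 2.67 m²/s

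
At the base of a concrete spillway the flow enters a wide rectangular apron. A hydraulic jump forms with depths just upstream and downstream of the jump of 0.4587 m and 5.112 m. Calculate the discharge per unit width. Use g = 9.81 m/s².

For a rectangular channel the momentum equation gives q² = ½·g·y₁·y₂·(y₁ + y₂) = ½×9.81×0.4587×5.112×5.571 = 64.07.
q = √64.07 = 8.004 m²/s.

q = 8.004 m²/s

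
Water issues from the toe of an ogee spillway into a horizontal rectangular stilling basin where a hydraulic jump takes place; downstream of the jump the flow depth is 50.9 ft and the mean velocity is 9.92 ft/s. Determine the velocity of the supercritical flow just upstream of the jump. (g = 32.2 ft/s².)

V₁ = 91.6 ft/s

Fr₂ = V₂/√(g·y₂) = 9.92/√(32.2×50.9) = 0.245.
From the momentum equation (using Fr₂), y₁/y₂ = ½[√(1 + 8Fr₂²) − 1] = ½[√1.480 − 1] = 0.108.
y₁ = 0.108 × 50.9 = 5.51 ft.
V₁ = q/y₁ = 505/5.51 = 91.6 ft/s.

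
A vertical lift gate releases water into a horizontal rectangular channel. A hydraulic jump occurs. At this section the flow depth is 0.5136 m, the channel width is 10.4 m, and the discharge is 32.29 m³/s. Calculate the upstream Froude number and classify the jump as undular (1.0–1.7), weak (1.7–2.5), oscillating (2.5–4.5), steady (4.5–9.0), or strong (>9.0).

q = Q/b = 32.29/10.4 = 3.105 m²/s; V₁ = q/y₁ = 6.045 m/s. Fr₁ = V₁/√(g·y₁) = 2.693.
Fr₁ = 2.693 lies in the oscillating range.

Fr₁ = 2.693; oscillating jump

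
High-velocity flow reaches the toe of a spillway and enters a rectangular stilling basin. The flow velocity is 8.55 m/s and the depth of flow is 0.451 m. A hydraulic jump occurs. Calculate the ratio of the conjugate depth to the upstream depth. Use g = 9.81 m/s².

Fr₁ = V₁/√(g·y₁) = 8.55/√(9.81×0.451) = 4.06.
From the momentum equation for a rectangular channel, y₂/y₁ = ½[√(1 + 8Fr₁²) − 1] = ½[√133.2 − 1] = 5.27.

y₂/y₁ = 5.27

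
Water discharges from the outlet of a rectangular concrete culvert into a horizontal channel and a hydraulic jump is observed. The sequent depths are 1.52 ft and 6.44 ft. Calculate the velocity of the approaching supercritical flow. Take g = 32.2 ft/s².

V₁ = 23.3 ft/s

For a rectangular channel the momentum equation gives q² = ½·g·y₁·y₂·(y₁ + y₂) = ½×32.2×1.52×6.44×7.96 = 1254.
q = √1254 = 35.4 ft²/s.
V₁ = q/y₁ = 35.4/1.52 = 23.3 ft/s.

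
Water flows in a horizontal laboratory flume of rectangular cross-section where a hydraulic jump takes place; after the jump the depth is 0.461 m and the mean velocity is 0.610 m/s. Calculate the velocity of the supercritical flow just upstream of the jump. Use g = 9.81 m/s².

Fr₂ = V₂/√(g·y₂) = 0.610/√(9.81×0.461) = 0.287.
The Bélanger relation is symmetric: y₁/y₂ = ½[√(1 + 8Fr₂²) − 1] = ½[√1.658 − 1] = 0.144.
y₁ = 0.144 × 0.461 = 0.0663 m.
V₁ = q/y₁ = 0.281/0.0663 = 4.24 m/s.

V₁ = 4.24 m/s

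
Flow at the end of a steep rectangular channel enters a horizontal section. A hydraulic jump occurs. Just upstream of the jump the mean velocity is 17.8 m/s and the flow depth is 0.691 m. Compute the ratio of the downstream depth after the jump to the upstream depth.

y₂/y₁ = 9.18

Fr₁ = V₁/√(g·y₁) = 17.8/√(9.81×0.691) = 6.84.
Sequent-depth ratio: y₂/y₁ = ½[√(1 + 8Fr₁²) − 1] = ½[√374.9 − 1] = 9.18.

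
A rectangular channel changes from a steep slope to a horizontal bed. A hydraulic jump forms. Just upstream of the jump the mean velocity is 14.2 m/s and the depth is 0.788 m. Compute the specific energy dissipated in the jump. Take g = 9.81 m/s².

ΔE = 5.53 m

Fr₁ = V₁/√(g·y₁) = 14.2/√(9.81×0.788) = 5.11.
Sequent-depth ratio: y₂/y₁ = ½[√(1 + 8Fr₁²) − 1] = ½[√209.7 − 1] = 6.74.
y₂ = 6.74 × 0.788 = 5.31 m.
q = V₁·y₁ = 14.2 × 0.788 = 11.2 m²/s. V₂ = q/y₂ = 11.2/5.31 = 2.11 m/s. E₁ = y₁ + V₁²/2g = 11.1 m; E₂ = y₂ + V₂²/2g = 5.54 m. ΔE = E₁ − E₂ = 5.53 m.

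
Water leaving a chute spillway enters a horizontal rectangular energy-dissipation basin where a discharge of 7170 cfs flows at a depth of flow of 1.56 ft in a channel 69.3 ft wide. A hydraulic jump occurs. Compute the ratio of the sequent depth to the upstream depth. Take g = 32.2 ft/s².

q = Q/b = 7170/69.3 = 103 ft²/s; V₁ = q/y₁ = 66.3 ft/s. Fr₁ = V₁/√(g·y₁) = 9.36.
By Bélanger, y₂/y₁ = ½[√(1 + 8Fr₁²) − 1] = ½[√701.5 − 1] = 12.7.

y₂/y₁ = 12.7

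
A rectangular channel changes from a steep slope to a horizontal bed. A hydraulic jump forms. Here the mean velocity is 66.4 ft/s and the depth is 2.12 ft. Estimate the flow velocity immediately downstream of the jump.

Fr₁ = V₁/√(g·y₁) = 66.4/√(32.2×2.12) = 8.04.
Bélanger equation: y₂/y₁ = ½[√(1 + 8Fr₁²) − 1] = ½[√517.7 − 1] = 10.9.
y₂ = 10.9 × 2.12 = 23.1 ft.
q = V₁·y₁ = 66.4 × 2.12 = 141 ft²/s.
V₂ = q/y₂ = 141/23.1 = 6.10 ft/s.

V₂ = 6.10 ft/s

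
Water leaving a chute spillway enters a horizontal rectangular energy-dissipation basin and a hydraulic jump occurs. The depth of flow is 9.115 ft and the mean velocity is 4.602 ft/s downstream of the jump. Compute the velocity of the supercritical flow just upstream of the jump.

V₁ = 35.97 ft/s

Fr₂ = V₂/√(g·y₂) = 4.602/√(32.2×9.115) = 0.2686.
Since the conjugate-depth ratio holds either way, y₁/y₂ = ½[√(1 + 8Fr₂²) − 1] = ½[√1.5773 − 1] = 0.1279.
y₁ = 0.1279 × 9.115 = 1.166 ft.
V₁ = q/y₁ = 41.95/1.166 = 35.97 ft/s.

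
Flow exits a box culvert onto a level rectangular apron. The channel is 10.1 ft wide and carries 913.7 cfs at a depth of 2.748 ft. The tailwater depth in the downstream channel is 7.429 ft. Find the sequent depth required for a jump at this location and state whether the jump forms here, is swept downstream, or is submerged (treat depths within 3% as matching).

q = Q/b = 913.7/10.1 = 90.47 ft²/s; V₁ = q/y₁ = 32.92 ft/s. Fr₁ = V₁/√(g·y₁) = 3.500.
Bélanger equation: y₂/y₁ = ½[√(1 + 8Fr₁²) − 1] = ½[√98.982 − 1] = 4.474.
y₂ = 4.474 × 2.748 = 12.30 ft.
Tailwater y_tw = 7.429 ft: y_tw < y₂, so the jump is swept downstream.

y₂ = 12.30 ft; the jump is swept downstream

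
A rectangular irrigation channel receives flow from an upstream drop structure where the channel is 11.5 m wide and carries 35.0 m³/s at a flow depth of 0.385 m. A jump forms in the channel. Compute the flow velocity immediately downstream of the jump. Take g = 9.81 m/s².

V₂ = 1.50 m/s

q = Q/b = 35.0/11.5 = 3.04 m²/s; V₁ = q/y₁ = 7.91 m/s. Fr₁ = V₁/√(g·y₁) = 4.07.
Conjugate-depth relation: y₂/y₁ = ½[√(1 + 8Fr₁²) − 1] = ½[√133.4 − 1] = 5.27.
y₂ = 5.27 × 0.385 = 2.03 m.
V₂ = q/y₂ = 3.04/2.03 = 1.50 m/s.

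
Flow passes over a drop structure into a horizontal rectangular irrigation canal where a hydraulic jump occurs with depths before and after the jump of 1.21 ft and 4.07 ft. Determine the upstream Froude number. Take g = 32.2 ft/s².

Fr₁ = 2.71

For a rectangular channel the momentum equation gives q² = ½·g·y₁·y₂·(y₁ + y₂) = ½×32.2×1.21×4.07×5.28 = 419.
q = √419 = 20.5 ft²/s.
V₁ = q/y₁ = 16.9 ft/s; Fr₁ = V₁/√(g·y₁) = 2.71.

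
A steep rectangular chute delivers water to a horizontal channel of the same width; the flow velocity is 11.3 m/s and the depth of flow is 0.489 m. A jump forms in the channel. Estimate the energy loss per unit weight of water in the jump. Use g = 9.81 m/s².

Fr₁ = V₁/√(g·y₁) = 11.3/√(9.81×0.489) = 5.16.
Conjugate-depth relation: y₂/y₁ = ½[√(1 + 8Fr₁²) − 1] = ½[√213.9 − 1] = 6.81.
y₂ = 6.81 × 0.489 = 3.33 m.
q = V₁·y₁ = 11.3 × 0.489 = 5.53 m²/s. V₂ = q/y₂ = 5.53/3.33 = 1.66 m/s. E₁ = y₁ + V₁²/2g = 7.00 m; E₂ = y₂ + V₂²/2g = 3.47 m. ΔE = E₁ − E₂ = 3.53 m.

ΔE = 3.53 m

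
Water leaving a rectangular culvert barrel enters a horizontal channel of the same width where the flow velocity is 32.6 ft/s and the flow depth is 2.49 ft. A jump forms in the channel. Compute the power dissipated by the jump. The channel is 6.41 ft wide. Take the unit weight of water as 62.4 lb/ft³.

P = 390 hp

Fr₁ = V₁/√(g·y₁) = 32.6/√(32.2×2.49) = 3.64.
By Bélanger, y₂/y₁ = ½[√(1 + 8Fr₁²) − 1] = ½[√107.0 − 1] = 4.67.
y₂ = 4.67 × 2.49 = 11.6 ft.
Head loss: ΔE = (y₂ − y₁)³/(4y₁y₂) = (11.6 − 2.49)³/(4×2.49×11.6) = 765/116 = 6.60 ft.
q = V₁·y₁ = 32.6 × 2.49 = 81.2 ft²/s. Q = q·b = 81.2 × 6.41 = 520 cfs. P = γ·Q·ΔE/550 = 62.4 × 520 × 6.60 / 550 = 390 hp.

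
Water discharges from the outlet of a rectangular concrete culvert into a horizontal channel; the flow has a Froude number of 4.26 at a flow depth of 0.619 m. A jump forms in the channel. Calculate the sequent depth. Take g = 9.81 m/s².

y₂ = 3.43 m

Fr₁ = 4.26 (given).
Sequent-depth ratio: y₂/y₁ = ½[√(1 + 8Fr₁²) − 1] = ½[√146.2 − 1] = 5.55.
y₂ = 5.55 × 0.619 = 3.43 m.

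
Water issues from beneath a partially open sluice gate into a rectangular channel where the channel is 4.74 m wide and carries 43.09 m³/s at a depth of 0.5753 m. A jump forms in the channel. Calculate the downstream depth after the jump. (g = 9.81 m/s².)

q = Q/b = 43.09/4.74 = 9.091 m²/s; V₁ = q/y₁ = 15.80 m/s. Fr₁ = V₁/√(g·y₁) = 6.652.
From the momentum equation for a rectangular channel, y₂/y₁ = ½[√(1 + 8Fr₁²) − 1] = ½[√354.94 − 1] = 8.920.
y₂ = 8.920 × 0.5753 = 5.132 m.

y₂ = 5.132 m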